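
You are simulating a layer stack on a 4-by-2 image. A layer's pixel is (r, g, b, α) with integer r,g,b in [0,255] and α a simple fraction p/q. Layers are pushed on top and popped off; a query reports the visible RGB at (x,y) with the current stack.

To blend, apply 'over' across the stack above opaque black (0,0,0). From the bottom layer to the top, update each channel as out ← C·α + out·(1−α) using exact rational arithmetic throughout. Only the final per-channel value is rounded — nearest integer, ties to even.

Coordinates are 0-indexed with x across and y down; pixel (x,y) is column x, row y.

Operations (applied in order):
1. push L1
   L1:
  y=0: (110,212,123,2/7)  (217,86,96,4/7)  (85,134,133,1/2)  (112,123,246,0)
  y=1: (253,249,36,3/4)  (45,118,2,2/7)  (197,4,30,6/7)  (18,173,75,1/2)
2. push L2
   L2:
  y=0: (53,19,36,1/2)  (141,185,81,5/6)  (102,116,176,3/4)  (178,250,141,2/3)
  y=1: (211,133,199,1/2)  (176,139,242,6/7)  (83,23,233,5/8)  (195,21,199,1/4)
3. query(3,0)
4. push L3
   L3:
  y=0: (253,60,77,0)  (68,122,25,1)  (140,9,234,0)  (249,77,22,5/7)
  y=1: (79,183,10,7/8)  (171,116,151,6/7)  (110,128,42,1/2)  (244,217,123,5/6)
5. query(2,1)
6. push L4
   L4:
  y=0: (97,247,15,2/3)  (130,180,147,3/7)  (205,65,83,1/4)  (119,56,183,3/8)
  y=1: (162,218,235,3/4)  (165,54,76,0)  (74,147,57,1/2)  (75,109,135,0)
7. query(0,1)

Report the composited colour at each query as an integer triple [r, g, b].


query (3,0) [L1,L2] — begin 0,0,0
+L1 (α=0) → [0, 0, 0]
+L2 (α=2/3) → [356/3, 500/3, 94]
→ [119, 167, 94]

query (2,1) [L1,L2,L3] — begin 0,0,0
L1 α=6/7: [1182/7, 24/7, 180/7]
L2 α=5/8: [6451/56, 877/56, 8695/56]
L3 α=1/2: [12611/112, 8045/112, 11047/112]
rounded: [113, 72, 99]

query (0,1) [L1,L2,L3,L4] — begin 0,0,0
after L1 α=3/4: [759/4, 747/4, 27]
after L2 α=1/2: [1603/8, 1279/8, 113]
after L3 α=7/8: [6027/64, 11527/64, 183/8]
after L4 α=3/4: [37131/256, 53383/256, 5823/32]
→ [145, 209, 182]


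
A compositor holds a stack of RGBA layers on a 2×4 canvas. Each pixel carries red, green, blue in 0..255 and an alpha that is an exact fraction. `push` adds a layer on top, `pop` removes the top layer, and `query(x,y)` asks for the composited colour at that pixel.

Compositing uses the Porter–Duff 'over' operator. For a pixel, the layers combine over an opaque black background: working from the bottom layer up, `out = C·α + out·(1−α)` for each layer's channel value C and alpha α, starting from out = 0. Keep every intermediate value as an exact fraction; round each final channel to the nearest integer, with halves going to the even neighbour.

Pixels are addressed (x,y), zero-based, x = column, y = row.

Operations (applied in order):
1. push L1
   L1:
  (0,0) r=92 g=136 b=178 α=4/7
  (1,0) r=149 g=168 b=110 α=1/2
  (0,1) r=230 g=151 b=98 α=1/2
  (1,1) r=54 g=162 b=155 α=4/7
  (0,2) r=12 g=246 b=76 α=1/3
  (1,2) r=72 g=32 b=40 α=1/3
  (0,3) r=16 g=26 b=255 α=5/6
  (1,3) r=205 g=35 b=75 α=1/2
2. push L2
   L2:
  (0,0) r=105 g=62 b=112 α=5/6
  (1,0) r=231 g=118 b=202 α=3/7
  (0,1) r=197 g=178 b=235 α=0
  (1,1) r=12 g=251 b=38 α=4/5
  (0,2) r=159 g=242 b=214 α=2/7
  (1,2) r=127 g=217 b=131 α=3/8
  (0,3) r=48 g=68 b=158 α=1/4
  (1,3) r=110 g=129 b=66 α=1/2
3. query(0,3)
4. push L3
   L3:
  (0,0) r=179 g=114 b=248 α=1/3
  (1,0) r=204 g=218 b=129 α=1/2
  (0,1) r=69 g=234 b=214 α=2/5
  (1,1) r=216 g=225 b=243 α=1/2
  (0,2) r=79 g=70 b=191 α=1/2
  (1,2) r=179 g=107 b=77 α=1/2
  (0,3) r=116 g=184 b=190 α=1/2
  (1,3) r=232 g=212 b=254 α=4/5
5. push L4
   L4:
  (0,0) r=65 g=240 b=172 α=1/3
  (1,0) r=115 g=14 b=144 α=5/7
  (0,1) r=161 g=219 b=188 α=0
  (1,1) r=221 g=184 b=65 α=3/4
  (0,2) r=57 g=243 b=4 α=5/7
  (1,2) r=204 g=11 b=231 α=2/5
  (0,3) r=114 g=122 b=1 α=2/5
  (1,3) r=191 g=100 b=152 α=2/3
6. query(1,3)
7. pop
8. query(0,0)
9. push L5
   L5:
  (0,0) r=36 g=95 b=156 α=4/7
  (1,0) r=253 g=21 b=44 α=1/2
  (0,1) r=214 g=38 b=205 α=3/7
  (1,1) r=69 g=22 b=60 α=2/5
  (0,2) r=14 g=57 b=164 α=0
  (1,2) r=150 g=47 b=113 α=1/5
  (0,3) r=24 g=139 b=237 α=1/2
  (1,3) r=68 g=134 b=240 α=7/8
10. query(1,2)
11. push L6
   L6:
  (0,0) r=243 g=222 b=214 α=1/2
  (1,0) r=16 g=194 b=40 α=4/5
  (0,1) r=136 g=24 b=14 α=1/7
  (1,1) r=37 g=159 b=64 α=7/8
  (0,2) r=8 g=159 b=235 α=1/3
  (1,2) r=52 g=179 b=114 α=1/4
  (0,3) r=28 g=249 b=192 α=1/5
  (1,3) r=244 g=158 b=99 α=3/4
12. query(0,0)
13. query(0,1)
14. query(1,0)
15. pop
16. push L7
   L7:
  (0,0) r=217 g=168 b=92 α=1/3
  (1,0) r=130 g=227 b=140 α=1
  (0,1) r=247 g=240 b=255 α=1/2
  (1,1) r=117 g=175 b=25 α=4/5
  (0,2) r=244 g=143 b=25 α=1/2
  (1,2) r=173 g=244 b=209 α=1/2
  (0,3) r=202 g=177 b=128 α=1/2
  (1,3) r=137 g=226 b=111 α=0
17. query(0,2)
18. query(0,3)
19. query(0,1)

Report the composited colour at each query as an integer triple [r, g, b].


at x=0,y=3 over L1,L2:
L1 α=5/6: [40/3, 65/3, 425/2]
L2 α=1/4: [22, 133/4, 1591/8]
→ [22, 33, 199]

at x=1,y=3 over L1,L2,L3,L4:
L1 α=1/2: [205/2, 35/2, 75/2]
L2 α=1/2: [425/4, 293/4, 207/4]
L3 α=4/5: [4137/20, 737/4, 4271/20]
L4 α=2/3: [11777/60, 1537/12, 10351/60]
rounded: [196, 128, 173]

(0,0) stack=L1,L2,L3; from [0,0,0]:
after L1 α=4/7: [368/7, 544/7, 712/7]
after L2 α=5/6: [4043/42, 1357/21, 772/7]
after L3 α=1/3: [7802/63, 5108/63, 3280/21]
= [124, 81, 156]

at x=1,y=2 over L1,L2,L3,L5:
after L1 α=1/3: [24, 32/3, 40/3]
after L2 α=3/8: [501/8, 2113/24, 1379/24]
after L3 α=1/2: [1933/16, 4681/48, 3227/48]
after L5 α=1/5: [2533/20, 1049/12, 4583/60]
→ [127, 87, 76]

(0,0) stack=L1,L2,L3,L5,L6; from [0,0,0]:
L1 α=4/7: [368/7, 544/7, 712/7]
L2 α=5/6: [4043/42, 1357/21, 772/7]
L3 α=1/3: [7802/63, 5108/63, 3280/21]
L5 α=4/7: [10826/147, 13088/147, 7648/49]
L6 α=1/2: [46547/294, 22861/147, 9067/49]
rounded: [158, 156, 185]

(0,1) stack=L1,L2,L3,L5,L6; from [0,0,0]:
+L1 (α=1/2) → [115, 151/2, 49]
+L2 (α=0) → [115, 151/2, 49]
+L3 (α=2/5) → [483/5, 1389/10, 115]
+L5 (α=3/7) → [5142/35, 3348/35, 1075/7]
+L6 (α=1/7) → [35612/245, 20928/245, 6548/49]
= [145, 85, 134]

query (1,0) [L1,L2,L3,L5,L6] — begin 0,0,0
+L1 (α=1/2) → [149/2, 84, 55]
+L2 (α=3/7) → [991/7, 690/7, 118]
+L3 (α=1/2) → [2419/14, 1108/7, 247/2]
+L5 (α=1/2) → [5961/28, 1255/14, 335/4]
+L6 (α=4/5) → [7753/140, 12119/70, 195/4]
→ [55, 173, 49]

(0,2) stack=L1,L2,L3,L5,L7; from [0,0,0]:
after L1 α=1/3: [4, 82, 76/3]
after L2 α=2/7: [338/7, 894/7, 1664/21]
after L3 α=1/2: [891/14, 692/7, 5675/42]
after L5 α=0: [891/14, 692/7, 5675/42]
after L7 α=1/2: [4307/28, 1693/14, 6725/84]
→ [154, 121, 80]

at x=0,y=3 over L1,L2,L3,L5,L7:
L1 α=5/6: [40/3, 65/3, 425/2]
L2 α=1/4: [22, 133/4, 1591/8]
L3 α=1/2: [69, 869/8, 3111/16]
L5 α=1/2: [93/2, 1981/16, 6903/32]
L7 α=1/2: [497/4, 4813/32, 10999/64]
= [124, 150, 172]

at x=0,y=1 over L1,L2,L3,L5,L7:
after L1 α=1/2: [115, 151/2, 49]
after L2 α=0: [115, 151/2, 49]
after L3 α=2/5: [483/5, 1389/10, 115]
after L5 α=3/7: [5142/35, 3348/35, 1075/7]
after L7 α=1/2: [13787/70, 5874/35, 1430/7]
rounded: [197, 168, 204]


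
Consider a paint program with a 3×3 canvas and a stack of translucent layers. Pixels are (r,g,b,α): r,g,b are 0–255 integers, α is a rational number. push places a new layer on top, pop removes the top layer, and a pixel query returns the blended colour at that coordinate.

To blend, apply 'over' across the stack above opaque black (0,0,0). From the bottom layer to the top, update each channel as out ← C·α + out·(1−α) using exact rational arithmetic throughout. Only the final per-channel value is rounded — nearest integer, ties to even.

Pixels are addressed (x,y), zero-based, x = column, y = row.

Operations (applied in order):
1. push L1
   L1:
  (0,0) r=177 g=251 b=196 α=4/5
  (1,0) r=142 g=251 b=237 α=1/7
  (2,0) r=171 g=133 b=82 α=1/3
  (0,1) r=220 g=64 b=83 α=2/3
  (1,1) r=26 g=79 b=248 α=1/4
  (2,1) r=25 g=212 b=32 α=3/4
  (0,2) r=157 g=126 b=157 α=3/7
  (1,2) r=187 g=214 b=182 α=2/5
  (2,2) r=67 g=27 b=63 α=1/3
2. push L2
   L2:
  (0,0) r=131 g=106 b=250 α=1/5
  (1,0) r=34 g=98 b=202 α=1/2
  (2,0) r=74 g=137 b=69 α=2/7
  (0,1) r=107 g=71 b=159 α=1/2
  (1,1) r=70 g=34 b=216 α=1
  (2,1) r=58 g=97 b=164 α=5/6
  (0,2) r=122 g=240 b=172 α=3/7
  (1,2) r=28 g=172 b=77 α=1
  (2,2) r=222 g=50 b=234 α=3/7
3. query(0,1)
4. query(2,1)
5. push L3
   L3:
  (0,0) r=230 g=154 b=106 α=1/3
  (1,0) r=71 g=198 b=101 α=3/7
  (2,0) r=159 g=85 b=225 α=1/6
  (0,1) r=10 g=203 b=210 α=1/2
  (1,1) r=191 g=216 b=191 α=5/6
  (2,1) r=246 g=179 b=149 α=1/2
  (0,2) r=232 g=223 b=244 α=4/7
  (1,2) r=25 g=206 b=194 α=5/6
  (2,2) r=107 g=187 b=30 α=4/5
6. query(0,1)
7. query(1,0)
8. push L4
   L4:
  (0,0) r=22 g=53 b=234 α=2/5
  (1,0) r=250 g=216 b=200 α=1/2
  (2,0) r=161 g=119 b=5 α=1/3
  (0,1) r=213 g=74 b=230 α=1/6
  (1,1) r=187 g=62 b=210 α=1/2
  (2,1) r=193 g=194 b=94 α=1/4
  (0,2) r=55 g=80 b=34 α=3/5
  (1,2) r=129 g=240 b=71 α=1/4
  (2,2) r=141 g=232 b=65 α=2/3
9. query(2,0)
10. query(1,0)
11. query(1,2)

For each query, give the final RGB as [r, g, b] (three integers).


at x=0,y=1 over L1,L2:
L1 α=2/3: [440/3, 128/3, 166/3]
L2 α=1/2: [761/6, 341/6, 643/6]
rounded: [127, 57, 107]

query (2,1) [L1,L2] — begin 0,0,0
L1 α=3/4: [75/4, 159, 24]
L2 α=5/6: [1235/24, 322/3, 422/3]
= [51, 107, 141]

(0,1) stack=L1,L2,L3; from [0,0,0]:
L1 α=2/3: [440/3, 128/3, 166/3]
L2 α=1/2: [761/6, 341/6, 643/6]
L3 α=1/2: [821/12, 1559/12, 1903/12]
= [68, 130, 159]

at x=1,y=0 over L1,L2,L3:
+L1 (α=1/7) → [142/7, 251/7, 237/7]
+L2 (α=1/2) → [190/7, 937/14, 1651/14]
+L3 (α=3/7) → [2251/49, 6032/49, 5423/49]
rounded: [46, 123, 111]

query (2,0) [L1,L2,L3,L4] — begin 0,0,0
L1 α=1/3: [57, 133/3, 82/3]
L2 α=2/7: [433/7, 1487/21, 824/21]
L3 α=1/6: [1639/21, 4610/63, 8845/126]
L4 α=1/3: [6659/63, 16717/189, 9160/189]
rounded: [106, 88, 48]

query (1,0) [L1,L2,L3,L4] — begin 0,0,0
+L1 (α=1/7) → [142/7, 251/7, 237/7]
+L2 (α=1/2) → [190/7, 937/14, 1651/14]
+L3 (α=3/7) → [2251/49, 6032/49, 5423/49]
+L4 (α=1/2) → [14501/98, 8308/49, 15223/98]
→ [148, 170, 155]

(1,2) stack=L1,L2,L3,L4; from [0,0,0]:
after L1 α=2/5: [374/5, 428/5, 364/5]
after L2 α=1: [28, 172, 77]
after L3 α=5/6: [51/2, 601/3, 349/2]
after L4 α=1/4: [411/8, 841/4, 1189/8]
→ [51, 210, 149]


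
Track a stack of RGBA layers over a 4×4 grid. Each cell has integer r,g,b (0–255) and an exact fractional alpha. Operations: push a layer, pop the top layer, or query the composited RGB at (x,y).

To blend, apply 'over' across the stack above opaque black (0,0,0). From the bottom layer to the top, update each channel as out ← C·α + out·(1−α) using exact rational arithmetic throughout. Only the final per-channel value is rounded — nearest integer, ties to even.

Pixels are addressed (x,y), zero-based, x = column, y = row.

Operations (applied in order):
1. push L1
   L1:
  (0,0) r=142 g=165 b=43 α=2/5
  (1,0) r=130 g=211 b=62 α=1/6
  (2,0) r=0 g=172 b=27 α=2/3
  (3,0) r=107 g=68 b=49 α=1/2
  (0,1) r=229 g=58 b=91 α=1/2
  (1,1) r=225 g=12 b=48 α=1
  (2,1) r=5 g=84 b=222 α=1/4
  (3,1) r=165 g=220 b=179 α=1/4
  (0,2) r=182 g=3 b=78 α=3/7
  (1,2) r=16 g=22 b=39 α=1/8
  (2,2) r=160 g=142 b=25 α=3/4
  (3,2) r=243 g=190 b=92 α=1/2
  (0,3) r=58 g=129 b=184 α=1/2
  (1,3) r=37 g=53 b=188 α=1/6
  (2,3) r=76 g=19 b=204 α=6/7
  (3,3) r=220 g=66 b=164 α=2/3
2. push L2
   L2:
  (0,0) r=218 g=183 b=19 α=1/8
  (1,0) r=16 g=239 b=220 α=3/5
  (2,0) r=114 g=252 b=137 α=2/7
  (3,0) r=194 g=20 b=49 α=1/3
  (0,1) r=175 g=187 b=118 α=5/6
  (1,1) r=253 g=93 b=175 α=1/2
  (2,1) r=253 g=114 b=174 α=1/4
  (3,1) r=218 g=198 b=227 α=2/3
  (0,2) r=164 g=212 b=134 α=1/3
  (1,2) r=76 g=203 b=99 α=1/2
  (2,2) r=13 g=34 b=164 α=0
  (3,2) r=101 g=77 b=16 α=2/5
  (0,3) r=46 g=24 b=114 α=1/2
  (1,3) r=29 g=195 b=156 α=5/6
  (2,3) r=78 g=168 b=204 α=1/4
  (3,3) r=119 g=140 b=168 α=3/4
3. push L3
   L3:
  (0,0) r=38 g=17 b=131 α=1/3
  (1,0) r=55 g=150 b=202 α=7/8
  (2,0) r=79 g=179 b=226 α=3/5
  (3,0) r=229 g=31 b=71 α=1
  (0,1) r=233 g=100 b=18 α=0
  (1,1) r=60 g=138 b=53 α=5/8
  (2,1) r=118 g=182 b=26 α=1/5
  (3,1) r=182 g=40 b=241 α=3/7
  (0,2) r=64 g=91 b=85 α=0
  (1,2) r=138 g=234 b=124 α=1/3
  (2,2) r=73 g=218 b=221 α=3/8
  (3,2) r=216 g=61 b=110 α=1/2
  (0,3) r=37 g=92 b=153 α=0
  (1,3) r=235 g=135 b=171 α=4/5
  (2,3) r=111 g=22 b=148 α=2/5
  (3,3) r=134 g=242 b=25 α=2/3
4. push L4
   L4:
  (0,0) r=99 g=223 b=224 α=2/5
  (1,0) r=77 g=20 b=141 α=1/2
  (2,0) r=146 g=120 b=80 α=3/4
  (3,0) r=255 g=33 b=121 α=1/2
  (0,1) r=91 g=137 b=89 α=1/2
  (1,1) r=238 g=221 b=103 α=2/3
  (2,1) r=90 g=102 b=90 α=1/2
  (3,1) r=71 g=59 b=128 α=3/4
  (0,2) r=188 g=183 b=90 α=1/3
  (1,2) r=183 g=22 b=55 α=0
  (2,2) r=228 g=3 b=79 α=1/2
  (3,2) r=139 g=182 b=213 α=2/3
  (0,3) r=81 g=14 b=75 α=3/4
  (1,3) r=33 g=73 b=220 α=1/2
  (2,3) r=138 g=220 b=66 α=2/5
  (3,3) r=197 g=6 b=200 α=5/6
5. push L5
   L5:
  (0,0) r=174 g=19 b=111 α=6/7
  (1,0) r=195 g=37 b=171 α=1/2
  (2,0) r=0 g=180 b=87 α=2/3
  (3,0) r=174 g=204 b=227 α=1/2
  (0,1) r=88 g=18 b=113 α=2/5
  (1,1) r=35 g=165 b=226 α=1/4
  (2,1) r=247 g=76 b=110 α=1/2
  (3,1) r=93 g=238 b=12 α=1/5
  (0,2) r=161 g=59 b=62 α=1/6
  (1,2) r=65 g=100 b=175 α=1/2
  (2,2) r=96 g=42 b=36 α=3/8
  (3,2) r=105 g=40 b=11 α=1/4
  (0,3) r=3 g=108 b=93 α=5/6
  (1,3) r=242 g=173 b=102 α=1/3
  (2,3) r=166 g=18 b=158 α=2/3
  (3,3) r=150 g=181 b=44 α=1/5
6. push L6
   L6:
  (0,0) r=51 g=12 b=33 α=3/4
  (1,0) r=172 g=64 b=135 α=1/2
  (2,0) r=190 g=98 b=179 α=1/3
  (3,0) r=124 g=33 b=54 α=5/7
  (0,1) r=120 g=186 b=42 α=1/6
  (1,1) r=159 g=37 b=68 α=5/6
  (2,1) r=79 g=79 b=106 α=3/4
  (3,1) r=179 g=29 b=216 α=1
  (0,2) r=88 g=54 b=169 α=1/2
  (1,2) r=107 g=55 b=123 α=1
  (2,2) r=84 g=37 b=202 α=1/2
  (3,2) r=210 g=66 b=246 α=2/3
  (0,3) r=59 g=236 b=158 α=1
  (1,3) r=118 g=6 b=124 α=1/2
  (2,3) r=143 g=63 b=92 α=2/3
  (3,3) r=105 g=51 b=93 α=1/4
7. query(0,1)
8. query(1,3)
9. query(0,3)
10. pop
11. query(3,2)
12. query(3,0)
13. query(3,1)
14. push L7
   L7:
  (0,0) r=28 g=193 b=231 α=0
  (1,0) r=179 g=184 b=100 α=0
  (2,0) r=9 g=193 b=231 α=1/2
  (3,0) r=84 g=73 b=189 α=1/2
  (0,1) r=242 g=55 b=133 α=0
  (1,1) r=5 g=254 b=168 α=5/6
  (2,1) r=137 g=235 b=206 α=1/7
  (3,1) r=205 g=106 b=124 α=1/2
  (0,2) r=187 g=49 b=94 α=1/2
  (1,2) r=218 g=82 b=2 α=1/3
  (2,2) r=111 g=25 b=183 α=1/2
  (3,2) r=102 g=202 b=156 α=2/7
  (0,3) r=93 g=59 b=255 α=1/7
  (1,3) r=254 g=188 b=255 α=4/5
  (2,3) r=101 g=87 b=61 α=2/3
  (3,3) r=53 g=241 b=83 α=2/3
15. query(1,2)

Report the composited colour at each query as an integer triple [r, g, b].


(0,1) stack=L1,L2,L3,L4,L5,L6; from [0,0,0]:
L1 α=1/2: [229/2, 29, 91/2]
L2 α=5/6: [1979/12, 482/3, 1271/12]
L3 α=0: [1979/12, 482/3, 1271/12]
L4 α=1/2: [3071/24, 893/6, 2339/24]
L5 α=2/5: [4479/40, 193/2, 4147/40]
L6 α=1/6: [1813/16, 1337/12, 4483/48]
= [113, 111, 93]

(1,3) stack=L1,L2,L3,L4,L5,L6; from [0,0,0]:
after L1 α=1/6: [37/6, 53/6, 94/3]
after L2 α=5/6: [907/36, 5903/36, 1217/9]
after L3 α=4/5: [34747/180, 25343/180, 7373/45]
after L4 α=1/2: [40687/360, 38483/360, 17273/90]
after L5 α=1/3: [84247/540, 69623/540, 21863/135]
after L6 α=1/2: [147967/1080, 72863/1080, 38603/270]
→ [137, 67, 143]

at x=0,y=3 over L1,L2,L3,L4,L5,L6:
+L1 (α=1/2) → [29, 129/2, 92]
+L2 (α=1/2) → [75/2, 177/4, 103]
+L3 (α=0) → [75/2, 177/4, 103]
+L4 (α=3/4) → [561/8, 345/16, 82]
+L5 (α=5/6) → [227/16, 2995/32, 547/6]
+L6 (α=1) → [59, 236, 158]
= [59, 236, 158]

(3,2) stack=L1,L2,L3,L4,L5; from [0,0,0]:
L1 α=1/2: [243/2, 95, 46]
L2 α=2/5: [1133/10, 439/5, 34]
L3 α=1/2: [3293/20, 372/5, 72]
L4 α=2/3: [2951/20, 2192/15, 166]
L5 α=1/4: [10953/80, 598/5, 509/4]
rounded: [137, 120, 127]

at x=3,y=0 over L1,L2,L3,L4,L5:
L1 α=1/2: [107/2, 34, 49/2]
L2 α=1/3: [301/3, 88/3, 98/3]
L3 α=1: [229, 31, 71]
L4 α=1/2: [242, 32, 96]
L5 α=1/2: [208, 118, 323/2]
= [208, 118, 162]

query (3,1) [L1,L2,L3,L4,L5] — begin 0,0,0
after L1 α=1/4: [165/4, 55, 179/4]
after L2 α=2/3: [1909/12, 451/3, 665/4]
after L3 α=3/7: [3547/21, 2164/21, 1388/7]
after L4 α=3/4: [2005/21, 5881/84, 1019/7]
after L5 α=1/5: [9973/105, 10879/105, 832/7]
= [95, 104, 119]

query (1,2) [L1,L2,L3,L4,L5,L7] — begin 0,0,0
after L1 α=1/8: [2, 11/4, 39/8]
after L2 α=1/2: [39, 823/8, 831/16]
after L3 α=1/3: [72, 1759/12, 1823/24]
after L4 α=0: [72, 1759/12, 1823/24]
after L5 α=1/2: [137/2, 2959/24, 6023/48]
after L7 α=1/3: [355/3, 3943/36, 6071/72]
→ [118, 110, 84]


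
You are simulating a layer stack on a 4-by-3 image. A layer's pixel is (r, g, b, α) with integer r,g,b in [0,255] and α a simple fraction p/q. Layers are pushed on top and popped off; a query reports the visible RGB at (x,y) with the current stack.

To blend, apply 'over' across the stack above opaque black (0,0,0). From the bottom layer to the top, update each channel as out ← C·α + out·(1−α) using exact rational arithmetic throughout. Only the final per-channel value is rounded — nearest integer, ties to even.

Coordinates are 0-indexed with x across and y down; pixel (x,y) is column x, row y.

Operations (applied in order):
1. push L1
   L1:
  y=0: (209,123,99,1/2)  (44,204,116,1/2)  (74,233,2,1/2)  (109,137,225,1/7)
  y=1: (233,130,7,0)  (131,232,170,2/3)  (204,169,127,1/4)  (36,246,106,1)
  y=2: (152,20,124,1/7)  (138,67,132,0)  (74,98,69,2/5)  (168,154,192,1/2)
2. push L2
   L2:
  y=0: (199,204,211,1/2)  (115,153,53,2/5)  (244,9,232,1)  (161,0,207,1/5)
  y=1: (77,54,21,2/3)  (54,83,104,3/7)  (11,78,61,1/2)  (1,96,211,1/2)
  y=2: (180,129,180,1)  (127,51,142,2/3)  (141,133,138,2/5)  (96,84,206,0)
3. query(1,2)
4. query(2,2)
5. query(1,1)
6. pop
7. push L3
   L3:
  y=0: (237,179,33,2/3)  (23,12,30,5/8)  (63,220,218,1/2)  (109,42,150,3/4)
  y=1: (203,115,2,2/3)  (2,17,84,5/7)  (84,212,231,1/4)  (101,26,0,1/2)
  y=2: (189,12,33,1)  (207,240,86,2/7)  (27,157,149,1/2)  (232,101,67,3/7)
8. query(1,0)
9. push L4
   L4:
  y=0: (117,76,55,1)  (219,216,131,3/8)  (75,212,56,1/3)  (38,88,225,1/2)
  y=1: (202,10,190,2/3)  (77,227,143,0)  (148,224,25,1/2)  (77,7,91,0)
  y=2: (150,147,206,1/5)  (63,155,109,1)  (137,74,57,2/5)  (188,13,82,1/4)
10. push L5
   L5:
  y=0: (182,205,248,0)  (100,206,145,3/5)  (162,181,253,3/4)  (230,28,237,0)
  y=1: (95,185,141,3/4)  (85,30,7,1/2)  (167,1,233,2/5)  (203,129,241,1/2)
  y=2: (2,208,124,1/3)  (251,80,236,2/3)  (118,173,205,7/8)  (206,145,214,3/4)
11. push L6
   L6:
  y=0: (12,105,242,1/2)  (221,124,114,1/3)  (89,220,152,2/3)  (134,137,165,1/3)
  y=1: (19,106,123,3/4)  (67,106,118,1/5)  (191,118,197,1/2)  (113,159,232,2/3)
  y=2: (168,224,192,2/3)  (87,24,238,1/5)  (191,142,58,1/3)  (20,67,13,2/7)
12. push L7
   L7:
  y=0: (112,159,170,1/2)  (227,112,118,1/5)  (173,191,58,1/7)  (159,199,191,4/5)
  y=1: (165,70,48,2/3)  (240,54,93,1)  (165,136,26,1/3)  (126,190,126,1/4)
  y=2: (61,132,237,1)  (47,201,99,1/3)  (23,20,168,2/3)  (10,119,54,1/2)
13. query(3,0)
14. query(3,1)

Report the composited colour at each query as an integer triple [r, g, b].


(1,2) stack=L1,L2; from [0,0,0]:
+L1 (α=0) → [0, 0, 0]
+L2 (α=2/3) → [254/3, 34, 284/3]
rounded: [85, 34, 95]

at x=2,y=2 over L1,L2:
L1 α=2/5: [148/5, 196/5, 138/5]
L2 α=2/5: [1854/25, 1918/25, 1794/25]
→ [74, 77, 72]

query (1,1) [L1,L2] — begin 0,0,0
L1 α=2/3: [262/3, 464/3, 340/3]
L2 α=3/7: [1534/21, 2603/21, 328/3]
→ [73, 124, 109]

at x=1,y=0 over L1,L3:
L1 α=1/2: [22, 102, 58]
L3 α=5/8: [181/8, 183/4, 81/2]
= [23, 46, 40]

at x=3,y=0 over L1,L3,L4,L5,L6,L7:
after L1 α=1/7: [109/7, 137/7, 225/7]
after L3 α=3/4: [1199/14, 1019/28, 3375/28]
after L4 α=1/2: [1731/28, 3483/56, 9675/56]
after L5 α=0: [1731/28, 3483/56, 9675/56]
after L6 α=1/3: [3607/42, 7319/84, 4765/28]
after L7 α=4/5: [30319/210, 74183/420, 26157/140]
rounded: [144, 177, 187]

(3,1) stack=L1,L3,L4,L5,L6,L7; from [0,0,0]:
after L1 α=1: [36, 246, 106]
after L3 α=1/2: [137/2, 136, 53]
after L4 α=0: [137/2, 136, 53]
after L5 α=1/2: [543/4, 265/2, 147]
after L6 α=2/3: [1447/12, 901/6, 611/3]
after L7 α=1/4: [1951/16, 1281/8, 737/4]
→ [122, 160, 184]


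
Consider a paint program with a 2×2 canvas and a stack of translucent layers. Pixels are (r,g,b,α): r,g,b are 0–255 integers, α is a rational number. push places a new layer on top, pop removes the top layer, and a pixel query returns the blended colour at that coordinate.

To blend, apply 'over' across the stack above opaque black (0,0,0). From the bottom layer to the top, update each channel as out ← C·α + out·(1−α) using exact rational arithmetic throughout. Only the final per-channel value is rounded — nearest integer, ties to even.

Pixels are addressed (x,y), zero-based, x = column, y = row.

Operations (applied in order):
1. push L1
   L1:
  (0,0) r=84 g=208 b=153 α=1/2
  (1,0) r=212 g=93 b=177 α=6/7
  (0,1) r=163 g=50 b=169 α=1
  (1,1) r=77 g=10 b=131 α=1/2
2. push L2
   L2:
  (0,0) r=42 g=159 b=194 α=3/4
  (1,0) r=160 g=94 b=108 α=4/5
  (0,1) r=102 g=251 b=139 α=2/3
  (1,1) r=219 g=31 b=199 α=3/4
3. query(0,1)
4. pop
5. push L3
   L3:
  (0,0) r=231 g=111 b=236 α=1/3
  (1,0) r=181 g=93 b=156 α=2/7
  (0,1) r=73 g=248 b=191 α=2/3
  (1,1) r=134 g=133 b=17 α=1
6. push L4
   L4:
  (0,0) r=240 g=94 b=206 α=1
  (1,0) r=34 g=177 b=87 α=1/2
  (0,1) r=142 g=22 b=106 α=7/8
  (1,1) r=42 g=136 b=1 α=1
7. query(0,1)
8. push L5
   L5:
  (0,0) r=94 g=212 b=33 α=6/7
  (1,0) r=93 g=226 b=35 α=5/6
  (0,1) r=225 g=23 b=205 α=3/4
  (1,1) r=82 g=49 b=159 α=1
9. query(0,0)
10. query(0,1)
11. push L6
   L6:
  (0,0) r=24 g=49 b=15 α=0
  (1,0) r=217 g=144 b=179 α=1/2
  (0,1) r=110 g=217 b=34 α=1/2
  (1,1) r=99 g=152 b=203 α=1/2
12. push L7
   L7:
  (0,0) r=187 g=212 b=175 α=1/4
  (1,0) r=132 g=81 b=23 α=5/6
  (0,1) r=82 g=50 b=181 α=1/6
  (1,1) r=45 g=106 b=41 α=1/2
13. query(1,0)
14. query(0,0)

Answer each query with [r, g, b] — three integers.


at x=0,y=1 over L1,L2:
L1 α=1: [163, 50, 169]
L2 α=2/3: [367/3, 184, 149]
→ [122, 184, 149]

at x=0,y=1 over L1,L3,L4:
L1 α=1: [163, 50, 169]
L3 α=2/3: [103, 182, 551/3]
L4 α=7/8: [1097/8, 42, 2777/24]
rounded: [137, 42, 116]

at x=0,y=0 over L1,L3,L4,L5:
after L1 α=1/2: [42, 104, 153/2]
after L3 α=1/3: [105, 319/3, 389/3]
after L4 α=1: [240, 94, 206]
after L5 α=6/7: [804/7, 1366/7, 404/7]
= [115, 195, 58]

at x=0,y=1 over L1,L3,L4,L5:
+L1 (α=1) → [163, 50, 169]
+L3 (α=2/3) → [103, 182, 551/3]
+L4 (α=7/8) → [1097/8, 42, 2777/24]
+L5 (α=3/4) → [6497/32, 111/4, 17537/96]
rounded: [203, 28, 183]

query (1,0) [L1,L3,L4,L5,L6,L7] — begin 0,0,0
L1 α=6/7: [1272/7, 558/7, 1062/7]
L3 α=2/7: [8894/49, 4092/49, 7494/49]
L4 α=1/2: [5280/49, 12765/98, 11757/98]
L5 α=5/6: [9355/98, 123505/588, 28907/588]
L6 α=1/2: [30621/196, 208177/1176, 134159/1176]
L7 α=5/6: [53327/392, 684457/7056, 269399/7056]
→ [136, 97, 38]

(0,0) stack=L1,L3,L4,L5,L6,L7; from [0,0,0]:
after L1 α=1/2: [42, 104, 153/2]
after L3 α=1/3: [105, 319/3, 389/3]
after L4 α=1: [240, 94, 206]
after L5 α=6/7: [804/7, 1366/7, 404/7]
after L6 α=0: [804/7, 1366/7, 404/7]
after L7 α=1/4: [3721/28, 2791/14, 2437/28]
→ [133, 199, 87]


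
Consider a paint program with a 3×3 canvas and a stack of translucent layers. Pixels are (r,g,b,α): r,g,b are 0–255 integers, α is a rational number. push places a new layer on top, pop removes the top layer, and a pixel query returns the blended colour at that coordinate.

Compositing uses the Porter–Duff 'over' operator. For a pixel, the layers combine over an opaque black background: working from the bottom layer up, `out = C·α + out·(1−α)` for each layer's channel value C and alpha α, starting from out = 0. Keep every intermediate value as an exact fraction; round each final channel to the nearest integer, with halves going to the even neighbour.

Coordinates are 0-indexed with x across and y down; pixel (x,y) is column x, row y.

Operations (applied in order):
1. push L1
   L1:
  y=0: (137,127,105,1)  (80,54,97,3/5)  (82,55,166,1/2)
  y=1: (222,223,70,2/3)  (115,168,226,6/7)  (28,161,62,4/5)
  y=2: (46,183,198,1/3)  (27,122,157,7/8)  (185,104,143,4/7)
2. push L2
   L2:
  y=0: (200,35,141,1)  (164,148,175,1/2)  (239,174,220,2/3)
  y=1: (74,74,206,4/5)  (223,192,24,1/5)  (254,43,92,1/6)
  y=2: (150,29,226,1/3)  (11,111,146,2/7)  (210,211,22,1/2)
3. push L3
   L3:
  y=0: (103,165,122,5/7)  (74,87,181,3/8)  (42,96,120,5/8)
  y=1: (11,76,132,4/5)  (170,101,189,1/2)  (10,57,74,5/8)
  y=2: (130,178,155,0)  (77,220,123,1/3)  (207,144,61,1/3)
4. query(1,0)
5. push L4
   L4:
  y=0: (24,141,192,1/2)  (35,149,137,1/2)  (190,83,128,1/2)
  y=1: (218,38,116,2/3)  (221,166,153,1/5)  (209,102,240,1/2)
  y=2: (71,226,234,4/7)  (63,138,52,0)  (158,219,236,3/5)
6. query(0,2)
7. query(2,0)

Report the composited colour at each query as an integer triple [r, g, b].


at x=1,y=0 over L1,L2,L3:
L1 α=3/5: [48, 162/5, 291/5]
L2 α=1/2: [106, 451/5, 583/5]
L3 α=3/8: [94, 89, 563/4]
= [94, 89, 141]

at x=0,y=2 over L1,L2,L3,L4:
+L1 (α=1/3) → [46/3, 61, 66]
+L2 (α=1/3) → [542/9, 151/3, 358/3]
+L3 (α=0) → [542/9, 151/3, 358/3]
+L4 (α=4/7) → [1394/21, 1055/7, 1294/7]
= [66, 151, 185]

at x=2,y=0 over L1,L2,L3,L4:
L1 α=1/2: [41, 55/2, 83]
L2 α=2/3: [173, 751/6, 523/3]
L3 α=5/8: [729/8, 1711/16, 1123/8]
L4 α=1/2: [2249/16, 3039/32, 2147/16]
= [141, 95, 134]


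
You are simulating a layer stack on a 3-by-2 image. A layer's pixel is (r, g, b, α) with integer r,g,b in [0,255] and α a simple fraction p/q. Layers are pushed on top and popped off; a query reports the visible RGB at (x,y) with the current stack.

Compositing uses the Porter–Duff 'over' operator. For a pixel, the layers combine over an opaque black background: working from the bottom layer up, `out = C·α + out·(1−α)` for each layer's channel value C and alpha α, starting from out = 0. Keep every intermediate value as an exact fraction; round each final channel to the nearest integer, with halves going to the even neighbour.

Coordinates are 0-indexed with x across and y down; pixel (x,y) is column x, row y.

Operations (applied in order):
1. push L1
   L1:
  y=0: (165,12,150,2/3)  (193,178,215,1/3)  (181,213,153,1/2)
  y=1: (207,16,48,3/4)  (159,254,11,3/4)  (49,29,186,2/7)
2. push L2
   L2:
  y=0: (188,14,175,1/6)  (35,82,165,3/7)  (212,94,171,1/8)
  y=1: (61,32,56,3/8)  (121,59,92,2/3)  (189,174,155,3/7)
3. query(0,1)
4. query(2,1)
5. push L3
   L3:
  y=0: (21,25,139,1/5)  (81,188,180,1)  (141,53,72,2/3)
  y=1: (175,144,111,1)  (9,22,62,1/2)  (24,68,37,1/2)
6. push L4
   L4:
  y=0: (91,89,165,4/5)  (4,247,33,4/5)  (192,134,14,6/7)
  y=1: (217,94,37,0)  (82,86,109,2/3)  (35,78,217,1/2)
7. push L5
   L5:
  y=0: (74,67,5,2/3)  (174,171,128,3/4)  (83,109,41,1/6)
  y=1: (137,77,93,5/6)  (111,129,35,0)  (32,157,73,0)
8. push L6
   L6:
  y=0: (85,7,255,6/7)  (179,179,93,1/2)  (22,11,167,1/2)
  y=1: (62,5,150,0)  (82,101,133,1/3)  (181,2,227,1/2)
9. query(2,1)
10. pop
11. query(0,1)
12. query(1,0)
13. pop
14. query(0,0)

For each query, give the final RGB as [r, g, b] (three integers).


query (0,1) [L1,L2] — begin 0,0,0
+L1 (α=3/4) → [621/4, 12, 36]
+L2 (α=3/8) → [3837/32, 39/2, 87/2]
→ [120, 20, 44]

(2,1) stack=L1,L2; from [0,0,0]:
L1 α=2/7: [14, 58/7, 372/7]
L2 α=3/7: [89, 3886/49, 4743/49]
→ [89, 79, 97]

(2,1) stack=L1,L2,L3,L4,L5,L6; from [0,0,0]:
+L1 (α=2/7) → [14, 58/7, 372/7]
+L2 (α=3/7) → [89, 3886/49, 4743/49]
+L3 (α=1/2) → [113/2, 3609/49, 3278/49]
+L4 (α=1/2) → [183/4, 7431/98, 13911/98]
+L5 (α=0) → [183/4, 7431/98, 13911/98]
+L6 (α=1/2) → [907/8, 7627/196, 36157/196]
= [113, 39, 184]

(0,1) stack=L1,L2,L3,L4,L5; from [0,0,0]:
+L1 (α=3/4) → [621/4, 12, 36]
+L2 (α=3/8) → [3837/32, 39/2, 87/2]
+L3 (α=1) → [175, 144, 111]
+L4 (α=0) → [175, 144, 111]
+L5 (α=5/6) → [430/3, 529/6, 96]
= [143, 88, 96]

at x=1,y=0 over L1,L2,L3,L4,L5:
L1 α=1/3: [193/3, 178/3, 215/3]
L2 α=3/7: [1087/21, 1450/21, 335/3]
L3 α=1: [81, 188, 180]
L4 α=4/5: [97/5, 1176/5, 312/5]
L5 α=3/4: [2707/20, 3741/20, 558/5]
→ [135, 187, 112]

(0,0) stack=L1,L2,L3,L4; from [0,0,0]:
+L1 (α=2/3) → [110, 8, 100]
+L2 (α=1/6) → [123, 9, 225/2]
+L3 (α=1/5) → [513/5, 61/5, 589/5]
+L4 (α=4/5) → [2333/25, 1841/25, 3889/25]
→ [93, 74, 156]


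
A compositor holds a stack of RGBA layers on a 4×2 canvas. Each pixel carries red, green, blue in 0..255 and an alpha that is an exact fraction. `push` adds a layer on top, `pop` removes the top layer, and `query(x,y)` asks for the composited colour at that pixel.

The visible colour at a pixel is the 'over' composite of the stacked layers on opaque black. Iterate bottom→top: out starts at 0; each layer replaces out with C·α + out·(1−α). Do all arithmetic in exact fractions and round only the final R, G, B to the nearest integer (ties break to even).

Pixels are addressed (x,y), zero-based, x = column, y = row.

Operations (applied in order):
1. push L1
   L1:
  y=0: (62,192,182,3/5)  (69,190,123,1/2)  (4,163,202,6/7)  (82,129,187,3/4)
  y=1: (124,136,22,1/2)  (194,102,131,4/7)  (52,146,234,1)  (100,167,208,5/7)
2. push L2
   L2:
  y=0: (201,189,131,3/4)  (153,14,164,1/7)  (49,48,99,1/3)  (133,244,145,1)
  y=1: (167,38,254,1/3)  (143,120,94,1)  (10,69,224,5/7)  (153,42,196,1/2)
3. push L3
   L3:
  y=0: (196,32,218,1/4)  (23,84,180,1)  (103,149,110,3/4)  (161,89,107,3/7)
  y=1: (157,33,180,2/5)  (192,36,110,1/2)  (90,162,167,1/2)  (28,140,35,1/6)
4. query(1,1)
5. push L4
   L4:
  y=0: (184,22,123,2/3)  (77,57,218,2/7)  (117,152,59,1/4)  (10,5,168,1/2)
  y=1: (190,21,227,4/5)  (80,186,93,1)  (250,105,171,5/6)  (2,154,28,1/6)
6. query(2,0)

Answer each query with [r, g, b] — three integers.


at x=1,y=1 over L1,L2,L3:
after L1 α=4/7: [776/7, 408/7, 524/7]
after L2 α=1: [143, 120, 94]
after L3 α=1/2: [335/2, 78, 102]
= [168, 78, 102]

at x=2,y=0 over L1,L2,L3,L4:
L1 α=6/7: [24/7, 978/7, 1212/7]
L2 α=1/3: [391/21, 764/7, 1039/7]
L3 α=3/4: [1720/21, 3893/28, 3349/28]
L4 α=1/4: [2539/28, 15935/112, 11699/112]
rounded: [91, 142, 104]


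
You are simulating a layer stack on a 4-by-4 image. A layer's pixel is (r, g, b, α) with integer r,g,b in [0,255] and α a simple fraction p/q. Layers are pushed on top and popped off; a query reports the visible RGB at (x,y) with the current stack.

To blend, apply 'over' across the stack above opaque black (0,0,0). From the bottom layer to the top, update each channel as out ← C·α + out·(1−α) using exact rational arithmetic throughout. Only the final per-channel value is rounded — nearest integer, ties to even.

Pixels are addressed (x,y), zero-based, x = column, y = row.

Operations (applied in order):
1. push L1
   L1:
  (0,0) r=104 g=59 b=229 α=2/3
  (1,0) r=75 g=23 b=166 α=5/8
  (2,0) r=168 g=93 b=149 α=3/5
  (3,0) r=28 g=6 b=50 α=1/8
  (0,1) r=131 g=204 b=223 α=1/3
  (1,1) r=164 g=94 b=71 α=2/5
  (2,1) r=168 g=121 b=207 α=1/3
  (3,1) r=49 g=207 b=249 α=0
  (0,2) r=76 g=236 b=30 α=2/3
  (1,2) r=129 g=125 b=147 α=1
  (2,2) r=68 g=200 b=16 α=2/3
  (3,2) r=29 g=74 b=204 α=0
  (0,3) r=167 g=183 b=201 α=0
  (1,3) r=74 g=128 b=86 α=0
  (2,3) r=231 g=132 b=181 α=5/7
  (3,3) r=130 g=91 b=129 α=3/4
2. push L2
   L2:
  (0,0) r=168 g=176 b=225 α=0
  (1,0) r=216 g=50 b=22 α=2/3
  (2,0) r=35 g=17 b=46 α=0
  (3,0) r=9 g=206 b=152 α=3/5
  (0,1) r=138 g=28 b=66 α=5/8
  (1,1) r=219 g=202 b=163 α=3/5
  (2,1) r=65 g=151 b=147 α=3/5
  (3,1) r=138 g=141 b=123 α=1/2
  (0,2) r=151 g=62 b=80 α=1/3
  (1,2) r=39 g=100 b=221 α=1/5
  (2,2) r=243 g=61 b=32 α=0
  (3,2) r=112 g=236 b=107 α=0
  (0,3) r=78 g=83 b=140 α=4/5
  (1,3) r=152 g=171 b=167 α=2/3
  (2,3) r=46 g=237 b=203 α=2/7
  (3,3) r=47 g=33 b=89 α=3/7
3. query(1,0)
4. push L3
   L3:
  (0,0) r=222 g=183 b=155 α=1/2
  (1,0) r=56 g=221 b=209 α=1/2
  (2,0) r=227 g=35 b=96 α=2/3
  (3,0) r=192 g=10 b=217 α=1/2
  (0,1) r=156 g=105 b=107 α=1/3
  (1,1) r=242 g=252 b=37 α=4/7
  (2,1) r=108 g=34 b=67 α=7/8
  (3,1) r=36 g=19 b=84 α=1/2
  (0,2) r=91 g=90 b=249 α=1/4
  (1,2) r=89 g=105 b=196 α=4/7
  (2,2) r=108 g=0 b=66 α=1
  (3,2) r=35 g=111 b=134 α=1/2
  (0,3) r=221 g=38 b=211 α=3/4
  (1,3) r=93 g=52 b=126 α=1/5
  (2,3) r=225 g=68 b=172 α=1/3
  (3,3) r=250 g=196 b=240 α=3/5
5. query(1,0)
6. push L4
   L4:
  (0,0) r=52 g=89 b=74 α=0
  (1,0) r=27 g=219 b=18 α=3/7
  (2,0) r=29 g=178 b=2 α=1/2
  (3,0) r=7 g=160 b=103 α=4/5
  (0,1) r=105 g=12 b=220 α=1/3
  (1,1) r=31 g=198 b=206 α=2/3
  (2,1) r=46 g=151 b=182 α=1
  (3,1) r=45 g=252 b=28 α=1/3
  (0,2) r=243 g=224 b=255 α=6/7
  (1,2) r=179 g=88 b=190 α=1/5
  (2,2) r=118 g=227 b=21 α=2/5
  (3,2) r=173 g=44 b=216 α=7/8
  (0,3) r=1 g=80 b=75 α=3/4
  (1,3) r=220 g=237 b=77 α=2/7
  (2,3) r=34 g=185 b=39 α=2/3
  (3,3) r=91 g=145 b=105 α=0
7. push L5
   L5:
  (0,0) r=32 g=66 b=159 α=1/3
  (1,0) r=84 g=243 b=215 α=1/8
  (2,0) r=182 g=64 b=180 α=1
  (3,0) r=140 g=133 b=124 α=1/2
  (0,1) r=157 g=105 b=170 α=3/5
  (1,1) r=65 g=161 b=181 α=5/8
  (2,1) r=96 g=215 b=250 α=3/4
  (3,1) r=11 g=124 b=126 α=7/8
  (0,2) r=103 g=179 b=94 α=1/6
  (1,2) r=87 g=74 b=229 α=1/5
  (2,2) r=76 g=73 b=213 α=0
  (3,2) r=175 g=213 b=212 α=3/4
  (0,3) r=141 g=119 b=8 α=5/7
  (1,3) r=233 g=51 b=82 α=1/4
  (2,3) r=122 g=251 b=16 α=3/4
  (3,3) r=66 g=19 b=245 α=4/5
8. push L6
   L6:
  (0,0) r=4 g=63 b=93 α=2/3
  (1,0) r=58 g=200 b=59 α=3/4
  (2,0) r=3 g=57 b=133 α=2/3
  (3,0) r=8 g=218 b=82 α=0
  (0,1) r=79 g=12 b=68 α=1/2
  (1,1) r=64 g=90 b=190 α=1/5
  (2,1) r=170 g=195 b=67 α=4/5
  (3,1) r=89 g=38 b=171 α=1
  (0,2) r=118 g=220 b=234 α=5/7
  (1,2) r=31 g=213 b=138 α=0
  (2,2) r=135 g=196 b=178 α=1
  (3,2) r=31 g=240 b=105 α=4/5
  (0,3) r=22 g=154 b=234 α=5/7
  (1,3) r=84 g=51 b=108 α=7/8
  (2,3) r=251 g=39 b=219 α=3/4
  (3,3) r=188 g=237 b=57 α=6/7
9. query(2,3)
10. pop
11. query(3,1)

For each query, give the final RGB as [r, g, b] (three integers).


query (1,0) [L1,L2] — begin 0,0,0
L1 α=5/8: [375/8, 115/8, 415/4]
L2 α=2/3: [1277/8, 305/8, 197/4]
= [160, 38, 49]

(1,0) stack=L1,L2,L3; from [0,0,0]:
L1 α=5/8: [375/8, 115/8, 415/4]
L2 α=2/3: [1277/8, 305/8, 197/4]
L3 α=1/2: [1725/16, 2073/16, 1033/8]
→ [108, 130, 129]

query (2,3) [L1,L2,L3,L4,L5,L6] — begin 0,0,0
after L1 α=5/7: [165, 660/7, 905/7]
after L2 α=2/7: [131, 6618/49, 7367/49]
after L3 α=1/3: [487/3, 16568/147, 23162/147]
after L4 α=2/3: [691/9, 70958/441, 34628/441]
after L5 α=3/4: [3985/36, 403031/1764, 13949/441]
after L6 α=3/4: [31093/144, 609419/7056, 151843/882]
→ [216, 86, 172]

at x=3,y=1 over L1,L2,L3,L4,L5:
+L1 (α=0) → [0, 0, 0]
+L2 (α=1/2) → [69, 141/2, 123/2]
+L3 (α=1/2) → [105/2, 179/4, 291/4]
+L4 (α=1/3) → [50, 683/6, 347/6]
+L5 (α=7/8) → [127/8, 5891/48, 5639/48]
= [16, 123, 117]


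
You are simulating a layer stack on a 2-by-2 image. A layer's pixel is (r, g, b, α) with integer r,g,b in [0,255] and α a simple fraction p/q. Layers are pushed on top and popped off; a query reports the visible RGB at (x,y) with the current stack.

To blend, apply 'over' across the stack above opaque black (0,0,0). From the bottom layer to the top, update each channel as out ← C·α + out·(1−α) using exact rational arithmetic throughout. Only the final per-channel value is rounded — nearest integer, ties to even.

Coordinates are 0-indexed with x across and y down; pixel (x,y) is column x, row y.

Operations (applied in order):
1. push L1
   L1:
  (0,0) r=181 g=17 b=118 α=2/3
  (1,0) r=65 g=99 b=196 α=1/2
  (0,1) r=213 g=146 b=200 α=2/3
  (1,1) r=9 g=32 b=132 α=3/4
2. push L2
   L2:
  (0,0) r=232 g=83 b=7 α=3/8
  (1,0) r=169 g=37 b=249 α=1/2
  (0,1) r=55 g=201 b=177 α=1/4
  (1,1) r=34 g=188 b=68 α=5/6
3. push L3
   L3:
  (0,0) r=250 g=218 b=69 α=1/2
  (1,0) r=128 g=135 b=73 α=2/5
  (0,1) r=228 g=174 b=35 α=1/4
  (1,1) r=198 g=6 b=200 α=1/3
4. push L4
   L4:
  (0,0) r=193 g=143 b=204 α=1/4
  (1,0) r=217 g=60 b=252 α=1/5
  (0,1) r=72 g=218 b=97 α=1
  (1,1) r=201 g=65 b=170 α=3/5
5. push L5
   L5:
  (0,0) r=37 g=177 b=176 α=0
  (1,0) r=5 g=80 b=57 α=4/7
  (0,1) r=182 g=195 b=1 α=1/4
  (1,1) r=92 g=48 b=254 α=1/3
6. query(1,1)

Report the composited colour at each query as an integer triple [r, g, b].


(1,1) stack=L1,L2,L3,L4,L5; from [0,0,0]:
L1 α=3/4: [27/4, 24, 99]
L2 α=5/6: [707/24, 482/3, 439/6]
L3 α=1/3: [3083/36, 982/9, 1039/9]
L4 α=3/5: [13937/90, 3719/45, 6668/45]
L5 α=1/3: [18077/135, 9598/135, 24766/135]
rounded: [134, 71, 183]


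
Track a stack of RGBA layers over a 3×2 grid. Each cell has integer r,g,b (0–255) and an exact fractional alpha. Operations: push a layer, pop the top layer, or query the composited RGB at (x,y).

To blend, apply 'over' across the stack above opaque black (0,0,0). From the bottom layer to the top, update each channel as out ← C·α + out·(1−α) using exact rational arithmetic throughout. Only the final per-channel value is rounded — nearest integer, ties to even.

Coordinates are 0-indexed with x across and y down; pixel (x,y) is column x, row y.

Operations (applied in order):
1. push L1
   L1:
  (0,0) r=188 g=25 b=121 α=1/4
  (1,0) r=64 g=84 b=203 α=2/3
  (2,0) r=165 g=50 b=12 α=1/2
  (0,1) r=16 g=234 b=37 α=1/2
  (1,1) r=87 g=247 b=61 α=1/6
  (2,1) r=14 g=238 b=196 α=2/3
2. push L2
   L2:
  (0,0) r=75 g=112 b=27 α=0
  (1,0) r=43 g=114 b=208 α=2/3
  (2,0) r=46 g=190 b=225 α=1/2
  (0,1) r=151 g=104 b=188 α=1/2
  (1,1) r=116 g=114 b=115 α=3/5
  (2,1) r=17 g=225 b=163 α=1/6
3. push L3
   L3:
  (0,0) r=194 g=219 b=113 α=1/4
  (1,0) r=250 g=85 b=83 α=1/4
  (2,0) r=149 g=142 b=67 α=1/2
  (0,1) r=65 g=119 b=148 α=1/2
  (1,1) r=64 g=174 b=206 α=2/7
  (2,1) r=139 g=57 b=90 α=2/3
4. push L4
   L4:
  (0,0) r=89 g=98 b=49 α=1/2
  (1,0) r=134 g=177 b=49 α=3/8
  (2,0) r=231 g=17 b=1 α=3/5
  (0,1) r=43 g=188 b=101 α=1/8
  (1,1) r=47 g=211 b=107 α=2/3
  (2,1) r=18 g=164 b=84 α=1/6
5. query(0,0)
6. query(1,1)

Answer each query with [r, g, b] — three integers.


(0,0) stack=L1,L2,L3,L4; from [0,0,0]:
L1 α=1/4: [47, 25/4, 121/4]
L2 α=0: [47, 25/4, 121/4]
L3 α=1/4: [335/4, 951/16, 815/16]
L4 α=1/2: [691/8, 2519/32, 1599/32]
= [86, 79, 50]

query (1,1) [L1,L2,L3,L4] — begin 0,0,0
+L1 (α=1/6) → [29/2, 247/6, 61/6]
+L2 (α=3/5) → [377/5, 1273/15, 1096/15]
+L3 (α=2/7) → [505/7, 331/3, 2332/21]
+L4 (α=2/3) → [1163/21, 1597/9, 6826/63]
rounded: [55, 177, 108]


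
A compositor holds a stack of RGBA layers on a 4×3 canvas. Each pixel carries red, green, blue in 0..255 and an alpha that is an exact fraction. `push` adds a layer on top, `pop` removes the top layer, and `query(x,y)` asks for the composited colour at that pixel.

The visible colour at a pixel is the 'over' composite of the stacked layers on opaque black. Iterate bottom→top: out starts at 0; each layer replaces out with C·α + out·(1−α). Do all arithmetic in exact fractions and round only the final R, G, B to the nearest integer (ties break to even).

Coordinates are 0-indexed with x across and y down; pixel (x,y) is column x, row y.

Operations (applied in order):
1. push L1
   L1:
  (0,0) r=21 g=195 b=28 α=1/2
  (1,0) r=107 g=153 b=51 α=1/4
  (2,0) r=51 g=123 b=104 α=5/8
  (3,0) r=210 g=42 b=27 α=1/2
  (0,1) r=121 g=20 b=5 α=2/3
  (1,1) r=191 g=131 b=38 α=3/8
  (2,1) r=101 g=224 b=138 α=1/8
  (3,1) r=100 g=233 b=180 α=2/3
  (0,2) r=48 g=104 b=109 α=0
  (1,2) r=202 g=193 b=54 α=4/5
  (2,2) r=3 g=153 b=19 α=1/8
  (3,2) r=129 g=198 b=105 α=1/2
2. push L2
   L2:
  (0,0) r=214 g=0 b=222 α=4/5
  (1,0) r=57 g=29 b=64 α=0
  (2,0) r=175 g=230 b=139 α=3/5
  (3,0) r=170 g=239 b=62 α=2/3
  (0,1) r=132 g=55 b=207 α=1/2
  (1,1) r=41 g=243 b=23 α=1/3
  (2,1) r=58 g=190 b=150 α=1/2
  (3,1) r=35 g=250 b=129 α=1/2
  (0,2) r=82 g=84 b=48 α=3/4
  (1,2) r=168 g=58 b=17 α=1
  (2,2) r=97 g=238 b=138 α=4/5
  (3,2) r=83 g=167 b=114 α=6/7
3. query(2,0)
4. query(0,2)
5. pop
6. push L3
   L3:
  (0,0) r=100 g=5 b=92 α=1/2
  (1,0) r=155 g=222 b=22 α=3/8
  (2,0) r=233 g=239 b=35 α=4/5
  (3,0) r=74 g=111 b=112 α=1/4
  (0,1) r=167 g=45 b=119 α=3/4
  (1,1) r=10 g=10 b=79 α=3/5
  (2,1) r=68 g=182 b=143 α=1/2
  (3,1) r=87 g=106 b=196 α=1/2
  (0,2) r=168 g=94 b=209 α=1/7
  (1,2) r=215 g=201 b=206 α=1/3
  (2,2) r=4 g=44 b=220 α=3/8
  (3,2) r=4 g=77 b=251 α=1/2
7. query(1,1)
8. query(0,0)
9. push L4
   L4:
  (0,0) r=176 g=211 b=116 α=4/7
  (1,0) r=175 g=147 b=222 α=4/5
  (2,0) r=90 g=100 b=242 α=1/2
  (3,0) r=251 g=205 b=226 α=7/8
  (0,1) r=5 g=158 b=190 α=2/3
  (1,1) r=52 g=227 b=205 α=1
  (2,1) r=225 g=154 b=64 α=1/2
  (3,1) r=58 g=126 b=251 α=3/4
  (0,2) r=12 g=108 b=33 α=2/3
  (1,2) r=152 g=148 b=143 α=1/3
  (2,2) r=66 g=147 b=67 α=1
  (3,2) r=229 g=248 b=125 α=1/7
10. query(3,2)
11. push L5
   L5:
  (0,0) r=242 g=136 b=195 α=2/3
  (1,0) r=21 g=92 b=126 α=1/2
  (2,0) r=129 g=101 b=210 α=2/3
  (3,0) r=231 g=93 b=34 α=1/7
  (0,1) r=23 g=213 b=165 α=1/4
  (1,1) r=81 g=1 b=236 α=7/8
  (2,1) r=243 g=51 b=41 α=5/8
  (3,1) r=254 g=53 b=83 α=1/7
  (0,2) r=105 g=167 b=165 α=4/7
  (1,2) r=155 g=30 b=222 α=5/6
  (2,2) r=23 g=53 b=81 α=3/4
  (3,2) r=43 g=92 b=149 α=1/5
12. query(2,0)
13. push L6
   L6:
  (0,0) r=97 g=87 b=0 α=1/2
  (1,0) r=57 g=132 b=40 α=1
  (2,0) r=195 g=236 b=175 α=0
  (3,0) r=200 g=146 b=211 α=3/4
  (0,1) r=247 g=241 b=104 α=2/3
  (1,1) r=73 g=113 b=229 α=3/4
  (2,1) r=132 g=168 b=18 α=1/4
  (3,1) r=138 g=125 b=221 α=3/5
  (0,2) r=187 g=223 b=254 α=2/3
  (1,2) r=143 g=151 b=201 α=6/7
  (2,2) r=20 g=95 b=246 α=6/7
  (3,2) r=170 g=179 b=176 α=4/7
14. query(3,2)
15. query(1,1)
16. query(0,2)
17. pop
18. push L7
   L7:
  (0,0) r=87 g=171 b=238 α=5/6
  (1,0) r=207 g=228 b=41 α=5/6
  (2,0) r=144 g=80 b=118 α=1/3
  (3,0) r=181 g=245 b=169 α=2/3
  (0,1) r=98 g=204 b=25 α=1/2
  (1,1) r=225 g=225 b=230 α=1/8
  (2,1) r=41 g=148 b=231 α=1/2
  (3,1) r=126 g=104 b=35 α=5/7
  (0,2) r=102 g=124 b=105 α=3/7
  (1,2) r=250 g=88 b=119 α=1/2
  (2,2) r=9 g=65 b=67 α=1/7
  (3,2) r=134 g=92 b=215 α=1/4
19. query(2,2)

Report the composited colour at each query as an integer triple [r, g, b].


(2,0) stack=L1,L2; from [0,0,0]:
L1 α=5/8: [255/8, 615/8, 65]
L2 α=3/5: [471/4, 675/4, 547/5]
→ [118, 169, 109]

(0,2) stack=L1,L2; from [0,0,0]:
after L1 α=0: [0, 0, 0]
after L2 α=3/4: [123/2, 63, 36]
rounded: [62, 63, 36]

query (1,1) [L1,L3] — begin 0,0,0
+L1 (α=3/8) → [573/8, 393/8, 57/4]
+L3 (α=3/5) → [693/20, 513/20, 531/10]
= [35, 26, 53]

query (0,0) [L1,L3] — begin 0,0,0
L1 α=1/2: [21/2, 195/2, 14]
L3 α=1/2: [221/4, 205/4, 53]
= [55, 51, 53]

at x=3,y=2 over L1,L3,L4:
after L1 α=1/2: [129/2, 99, 105/2]
after L3 α=1/2: [137/4, 88, 607/4]
after L4 α=1/7: [869/14, 776/7, 2071/14]
→ [62, 111, 148]

query (2,0) [L1,L3,L4,L5] — begin 0,0,0
L1 α=5/8: [255/8, 615/8, 65]
L3 α=4/5: [7711/40, 8263/40, 41]
L4 α=1/2: [11311/80, 12263/80, 283/2]
L5 α=2/3: [31951/240, 28423/240, 1123/6]
rounded: [133, 118, 187]

(3,2) stack=L1,L3,L4,L5,L6; from [0,0,0]:
+L1 (α=1/2) → [129/2, 99, 105/2]
+L3 (α=1/2) → [137/4, 88, 607/4]
+L4 (α=1/7) → [869/14, 776/7, 2071/14]
+L5 (α=1/5) → [2039/35, 3748/35, 1037/7]
+L6 (α=4/7) → [29917/245, 36304/245, 8039/49]
= [122, 148, 164]

at x=1,y=1 over L1,L3,L4,L5,L6:
after L1 α=3/8: [573/8, 393/8, 57/4]
after L3 α=3/5: [693/20, 513/20, 531/10]
after L4 α=1: [52, 227, 205]
after L5 α=7/8: [619/8, 117/4, 1857/8]
after L6 α=3/4: [2371/32, 1473/16, 7353/32]
→ [74, 92, 230]

query (0,2) [L1,L3,L4,L5,L6] — begin 0,0,0
+L1 (α=0) → [0, 0, 0]
+L3 (α=1/7) → [24, 94/7, 209/7]
+L4 (α=2/3) → [16, 1606/21, 671/21]
+L5 (α=4/7) → [468/7, 6282/49, 5291/49]
+L6 (α=2/3) → [3086/21, 28136/147, 10061/49]
→ [147, 191, 205]

at x=2,y=2 over L1,L3,L4,L5,L7:
+L1 (α=1/8) → [3/8, 153/8, 19/8]
+L3 (α=3/8) → [111/64, 1821/64, 5375/64]
+L4 (α=1) → [66, 147, 67]
+L5 (α=3/4) → [135/4, 153/2, 155/2]
+L7 (α=1/7) → [423/14, 524/7, 76]
→ [30, 75, 76]
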